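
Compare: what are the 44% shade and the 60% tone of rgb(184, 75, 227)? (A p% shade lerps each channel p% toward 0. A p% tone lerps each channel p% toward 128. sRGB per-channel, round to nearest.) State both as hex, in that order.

44% shade:
  R: 184 + 0.44×(0−184) = 184 − 80.96 = 103.04 → 103
  G: 75 − 33 = 42 → 42
  B: 227 + 0.44×(0−227) = 227 − 99.88 = 127.12 → 127
  → #672A7F
60% tone:
  R: 184 + 0.6×(128−184) = 184 − 33.6 = 150.4 → 150
  G: 75 + 31.8 = 106.8 → 107
  B: 227 + 0.6×(128−227) = 227 − 59.4 = 167.6 → 168
  → #966BA8

#672A7F, #966BA8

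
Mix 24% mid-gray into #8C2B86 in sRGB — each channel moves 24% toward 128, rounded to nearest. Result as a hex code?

#8C2B86 is rgb(140, 43, 134).
A 24% tone moves each channel 24% toward 128:
  R: 140 + 0.24×(128−140) = 140 − 2.88 = 137.12 → 137
  G: 43 + 0.24×(128−43) = 43 + 20.4 = 63.4 → 63
  B: 134 + 0.24×(128−134) = 134 − 1.44 = 132.56 → 133
rgb(137, 63, 133) = #893F85.

#893F85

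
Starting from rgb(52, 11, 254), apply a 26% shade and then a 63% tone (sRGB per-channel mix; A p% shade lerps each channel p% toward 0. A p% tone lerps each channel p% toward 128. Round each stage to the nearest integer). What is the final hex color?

A 26% shade moves each channel 26% toward 0:
  R: 52 + 0.26×(0−52) = 52 − 13.52 = 38.48 → 38
  G: 11 − 2.86 = 8.14 → 8
  B: 254 − 66.04 = 187.96 → 188
After the shade: rgb(38, 8, 188) = #2608BC.
Per channel, c → c + 0.63(128 − c):
  R: 38 + 0.63×(128−38) = 38 + 56.7 = 94.7 → 95
  G: 8 + 0.63×(128−8) = 8 + 75.6 = 83.6 → 84
  B: 188 − 37.8 = 150.2 → 150
rgb(95, 84, 150) = #5F5496.

#5F5496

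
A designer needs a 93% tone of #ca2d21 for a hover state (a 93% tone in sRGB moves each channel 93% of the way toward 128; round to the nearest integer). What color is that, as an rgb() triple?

#ca2d21 is rgb(202, 45, 33).
A 93% tone moves each channel 93% toward 128:
  R: 202 + 0.93×(128−202) = 202 − 68.82 = 133.18 → 133
  G: 45 + 0.93×(128−45) = 45 + 77.19 = 122.19 → 122
  B: 33 + 88.35 = 121.35 → 121

rgb(133, 122, 121)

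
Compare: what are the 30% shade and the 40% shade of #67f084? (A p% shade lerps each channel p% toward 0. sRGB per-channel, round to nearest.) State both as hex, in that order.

#48a85c, #3e904f

#67f084 is rgb(103, 240, 132).
30% shade:
  R: 103 + 0.3×(0−103) = 103 − 30.9 = 72.1 → 72
  G: 240 + 0.3×(0−240) = 240 − 72 = 168 → 168
  B: 132 − 39.6 = 92.4 → 92
  → #48a85c
40% shade:
  R: 103 + 0.4×(0−103) = 103 − 41.2 = 61.8 → 62
  G: 240 + 0.4×(0−240) = 240 − 96 = 144 → 144
  B: 132 − 52.8 = 79.2 → 79
  → #3e904f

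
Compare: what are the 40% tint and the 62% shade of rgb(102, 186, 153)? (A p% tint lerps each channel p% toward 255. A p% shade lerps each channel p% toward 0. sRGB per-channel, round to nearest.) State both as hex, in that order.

40% tint:
  R: 102 + 0.4×(255−102) = 102 + 61.2 = 163.2 → 163
  G: 186 + 0.4×(255−186) = 186 + 27.6 = 213.6 → 214
  B: 153 + 0.4×(255−153) = 153 + 40.8 = 193.8 → 194
  → #a3d6c2
62% shade:
  R: 102 + 0.62×(0−102) = 102 − 63.24 = 38.76 → 39
  G: 186 + 0.62×(0−186) = 186 − 115.32 = 70.68 → 71
  B: 153 − 94.86 = 58.14 → 58
  → #27473a

#a3d6c2, #27473a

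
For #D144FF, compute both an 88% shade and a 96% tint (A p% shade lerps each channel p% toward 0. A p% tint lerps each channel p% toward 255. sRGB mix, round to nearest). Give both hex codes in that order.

#19081F, #FDF8FF

#D144FF is rgb(209, 68, 255).
88% shade:
  R: 209 + 0.88×(0−209) = 209 − 183.92 = 25.08 → 25
  G: 68 − 59.84 = 8.16 → 8
  B: 255 − 224.4 = 30.6 → 31
  → #19081F
96% tint:
  R: 209 + 0.96×(255−209) = 209 + 44.16 = 253.16 → 253
  G: 68 + 0.96×(255−68) = 68 + 179.52 = 247.52 → 248
  B: 255 + 0 = 255 → 255
  → #FDF8FF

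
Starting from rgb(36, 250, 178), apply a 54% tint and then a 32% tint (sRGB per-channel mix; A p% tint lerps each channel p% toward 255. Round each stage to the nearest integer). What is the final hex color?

#BAFEE7

Per channel, c → c + 0.54(255 − c):
  R: 36 + 118.26 = 154.26 → 154
  G: 250 + 2.7 = 252.7 → 253
  B: 178 + 0.54×(255−178) = 178 + 41.58 = 219.58 → 220
After the tint: rgb(154, 253, 220) = #9AFDDC.
Lerp each channel 32% toward 255:
  R: 154 + 0.32×(255−154) = 154 + 32.32 = 186.32 → 186
  G: 253 + 0.32×(255−253) = 253 + 0.64 = 253.64 → 254
  B: 220 + 11.2 = 231.2 → 231
rgb(186, 254, 231) = #BAFEE7.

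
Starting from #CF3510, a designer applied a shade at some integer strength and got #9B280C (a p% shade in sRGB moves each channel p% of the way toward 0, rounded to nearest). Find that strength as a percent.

25%

#CF3510 is rgb(207, 53, 16); #9B280C is rgb(155, 40, 12).
On the R channel (widest range): 155 ≈ 207 + (p/100)(0 − 207), so p ≈ 100×(155 − 207)/(0 − 207) = -5200/-207 = 25.12.
p = 25 reproduces all three channels after rounding.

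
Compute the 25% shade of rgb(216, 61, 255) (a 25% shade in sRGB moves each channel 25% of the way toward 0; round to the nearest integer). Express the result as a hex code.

#a22ebf

A 25% shade moves each channel 25% toward 0:
  R: 216 − 54 = 162 → 162
  G: 61 + 0.25×(0−61) = 61 − 15.25 = 45.75 → 46
  B: 255 + 0.25×(0−255) = 255 − 63.75 = 191.25 → 191
rgb(162, 46, 191) = #a22ebf.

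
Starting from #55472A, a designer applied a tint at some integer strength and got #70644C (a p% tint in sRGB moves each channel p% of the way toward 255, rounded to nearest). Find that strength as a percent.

16%

#55472A is rgb(85, 71, 42); #70644C is rgb(112, 100, 76).
On the B channel (widest range): 76 ≈ 42 + (p/100)(255 − 42), so p ≈ 100×(76 − 42)/(255 − 42) = 3400/213 = 15.96.
p = 16 reproduces all three channels after rounding.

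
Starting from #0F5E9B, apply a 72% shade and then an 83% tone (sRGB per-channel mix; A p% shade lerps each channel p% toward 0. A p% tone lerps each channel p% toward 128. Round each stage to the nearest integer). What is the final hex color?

#6B6F72

#0F5E9B is rgb(15, 94, 155).
Per channel, c → c + 0.72(0 − c):
  R: 15 − 10.8 = 4.2 → 4
  G: 94 + 0.72×(0−94) = 94 − 67.68 = 26.32 → 26
  B: 155 − 111.6 = 43.4 → 43
After the shade: rgb(4, 26, 43) = #041A2B.
Per channel, c → c + 0.83(128 − c):
  R: 4 + 102.92 = 106.92 → 107
  G: 26 + 84.66 = 110.66 → 111
  B: 43 + 70.55 = 113.55 → 114
rgb(107, 111, 114) = #6B6F72.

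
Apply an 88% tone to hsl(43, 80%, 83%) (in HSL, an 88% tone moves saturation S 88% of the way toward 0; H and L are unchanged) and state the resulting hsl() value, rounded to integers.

S moves 88% from 80 toward 0: 80 − 70.4 = 9.6 → 10.
H and L are unchanged.

hsl(43, 10%, 83%)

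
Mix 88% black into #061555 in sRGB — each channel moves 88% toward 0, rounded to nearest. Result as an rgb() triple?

#061555 is rgb(6, 21, 85).
Lerp each channel 88% toward 0:
  R: 6 − 5.28 = 0.72 → 1
  G: 21 − 18.48 = 2.52 → 3
  B: 85 − 74.8 = 10.2 → 10

rgb(1, 3, 10)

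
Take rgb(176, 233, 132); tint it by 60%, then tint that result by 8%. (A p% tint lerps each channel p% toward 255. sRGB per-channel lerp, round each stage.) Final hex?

Per channel, c → c + 0.6(255 − c):
  R: 176 + 0.6×(255−176) = 176 + 47.4 = 223.4 → 223
  G: 233 + 0.6×(255−233) = 233 + 13.2 = 246.2 → 246
  B: 132 + 0.6×(255−132) = 132 + 73.8 = 205.8 → 206
After the tint: rgb(223, 246, 206) = #dff6ce.
An 8% tint moves each channel 8% toward 255:
  R: 223 + 0.08×(255−223) = 223 + 2.56 = 225.56 → 226
  G: 246 + 0.08×(255−246) = 246 + 0.72 = 246.72 → 247
  B: 206 + 3.92 = 209.92 → 210
rgb(226, 247, 210) = #e2f7d2.

#e2f7d2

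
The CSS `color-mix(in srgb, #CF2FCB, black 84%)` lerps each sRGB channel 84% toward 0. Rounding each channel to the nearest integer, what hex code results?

#CF2FCB is rgb(207, 47, 203).
An 84% shade moves each channel 84% toward 0:
  R: 207 − 173.88 = 33.12 → 33
  G: 47 − 39.48 = 7.52 → 8
  B: 203 − 170.52 = 32.48 → 32
rgb(33, 8, 32) = #210820.

#210820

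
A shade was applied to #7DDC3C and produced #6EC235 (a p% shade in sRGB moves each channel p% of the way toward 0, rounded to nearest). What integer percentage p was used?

12%

#7DDC3C is rgb(125, 220, 60); #6EC235 is rgb(110, 194, 53).
On the G channel (widest range): 194 ≈ 220 + (p/100)(0 − 220), so p ≈ 100×(194 − 220)/(0 − 220) = -2600/-220 = 11.82.
p = 12 reproduces all three channels after rounding.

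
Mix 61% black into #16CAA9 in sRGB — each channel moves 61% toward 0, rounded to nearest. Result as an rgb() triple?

rgb(9, 79, 66)

#16CAA9 is rgb(22, 202, 169).
Per channel, c → c + 0.61(0 − c):
  R: 22 − 13.42 = 8.58 → 9
  G: 202 − 123.22 = 78.78 → 79
  B: 169 + 0.61×(0−169) = 169 − 103.09 = 65.91 → 66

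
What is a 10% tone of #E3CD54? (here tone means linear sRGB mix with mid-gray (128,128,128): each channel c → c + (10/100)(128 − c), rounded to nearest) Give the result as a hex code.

#D9C558

#E3CD54 is rgb(227, 205, 84).
Per channel, c → c + 0.1(128 − c):
  R: 227 + 0.1×(128−227) = 227 − 9.9 = 217.1 → 217
  G: 205 − 7.7 = 197.3 → 197
  B: 84 + 0.1×(128−84) = 84 + 4.4 = 88.4 → 88
rgb(217, 197, 88) = #D9C558.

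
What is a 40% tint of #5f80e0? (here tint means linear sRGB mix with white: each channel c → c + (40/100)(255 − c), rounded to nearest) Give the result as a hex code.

#9fb3ec

#5f80e0 is rgb(95, 128, 224).
A 40% tint moves each channel 40% toward 255:
  R: 95 + 0.4×(255−95) = 95 + 64 = 159 → 159
  G: 128 + 0.4×(255−128) = 128 + 50.8 = 178.8 → 179
  B: 224 + 12.4 = 236.4 → 236
rgb(159, 179, 236) = #9fb3ec.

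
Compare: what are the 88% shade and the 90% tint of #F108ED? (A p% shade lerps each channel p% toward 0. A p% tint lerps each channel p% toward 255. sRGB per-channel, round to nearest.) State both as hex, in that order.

#1D011C, #FEE6FD

#F108ED is rgb(241, 8, 237).
88% shade:
  R: 241 + 0.88×(0−241) = 241 − 212.08 = 28.92 → 29
  G: 8 − 7.04 = 0.96 → 1
  B: 237 − 208.56 = 28.44 → 28
  → #1D011C
90% tint:
  R: 241 + 0.9×(255−241) = 241 + 12.6 = 253.6 → 254
  G: 8 + 222.3 = 230.3 → 230
  B: 237 + 0.9×(255−237) = 237 + 16.2 = 253.2 → 253
  → #FEE6FD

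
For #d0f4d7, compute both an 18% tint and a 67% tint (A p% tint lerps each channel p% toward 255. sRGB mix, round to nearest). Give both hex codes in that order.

#d0f4d7 is rgb(208, 244, 215).
18% tint:
  R: 208 + 8.46 = 216.46 → 216
  G: 244 + 0.18×(255−244) = 244 + 1.98 = 245.98 → 246
  B: 215 + 0.18×(255−215) = 215 + 7.2 = 222.2 → 222
  → #d8f6de
67% tint:
  R: 208 + 0.67×(255−208) = 208 + 31.49 = 239.49 → 239
  G: 244 + 7.37 = 251.37 → 251
  B: 215 + 0.67×(255−215) = 215 + 26.8 = 241.8 → 242
  → #effbf2

#d8f6de, #effbf2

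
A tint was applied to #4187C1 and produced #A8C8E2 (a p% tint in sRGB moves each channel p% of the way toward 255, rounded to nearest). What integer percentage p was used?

#4187C1 is rgb(65, 135, 193); #A8C8E2 is rgb(168, 200, 226).
On the R channel (widest range): 168 ≈ 65 + (p/100)(255 − 65), so p ≈ 100×(168 − 65)/(255 − 65) = 10300/190 = 54.21.
p = 54 reproduces all three channels after rounding.

54%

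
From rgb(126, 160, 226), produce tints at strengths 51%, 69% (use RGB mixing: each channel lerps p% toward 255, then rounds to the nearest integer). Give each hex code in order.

#C0D0F1, #D7E2F6

51%: (126 + 65.79 = 191.79→192, 160 + 48.45 = 208.45→208, 226 + 14.79 = 240.79→241) → #C0D0F1
69%: (126 + 89.01 = 215.01→215, 160 + 65.55 = 225.55→226, 226 + 20.01 = 246.01→246) → #D7E2F6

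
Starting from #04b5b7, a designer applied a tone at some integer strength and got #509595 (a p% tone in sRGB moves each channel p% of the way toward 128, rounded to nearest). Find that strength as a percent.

#04b5b7 is rgb(4, 181, 183); #509595 is rgb(80, 149, 149).
On the R channel (widest range): 80 ≈ 4 + (p/100)(128 − 4), so p ≈ 100×(80 − 4)/(128 − 4) = 7600/124 = 61.29.
p = 61 reproduces all three channels after rounding.

61%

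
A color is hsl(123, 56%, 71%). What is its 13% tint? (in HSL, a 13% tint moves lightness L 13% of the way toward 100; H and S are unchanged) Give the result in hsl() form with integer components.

L moves 13% from 71 toward 100: 71 + 3.77 = 74.77 → 75.
H and S are unchanged.

hsl(123, 56%, 75%)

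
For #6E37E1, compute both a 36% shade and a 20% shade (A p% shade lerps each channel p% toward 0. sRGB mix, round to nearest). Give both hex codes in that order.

#462390, #582CB4

#6E37E1 is rgb(110, 55, 225).
36% shade:
  R: 110 + 0.36×(0−110) = 110 − 39.6 = 70.4 → 70
  G: 55 − 19.8 = 35.2 → 35
  B: 225 − 81 = 144 → 144
  → #462390
20% shade:
  R: 110 + 0.2×(0−110) = 110 − 22 = 88 → 88
  G: 55 + 0.2×(0−55) = 55 − 11 = 44 → 44
  B: 225 + 0.2×(0−225) = 225 − 45 = 180 → 180
  → #582CB4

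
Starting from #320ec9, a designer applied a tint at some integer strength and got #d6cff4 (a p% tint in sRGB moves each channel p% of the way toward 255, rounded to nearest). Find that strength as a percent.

#320ec9 is rgb(50, 14, 201); #d6cff4 is rgb(214, 207, 244).
On the G channel (widest range): 207 ≈ 14 + (p/100)(255 − 14), so p ≈ 100×(207 − 14)/(255 − 14) = 19300/241 = 80.08.
p = 80 reproduces all three channels after rounding.

80%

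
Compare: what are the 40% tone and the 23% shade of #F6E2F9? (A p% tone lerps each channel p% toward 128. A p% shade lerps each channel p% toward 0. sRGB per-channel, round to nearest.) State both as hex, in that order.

#F6E2F9 is rgb(246, 226, 249).
40% tone:
  R: 246 − 47.2 = 198.8 → 199
  G: 226 + 0.4×(128−226) = 226 − 39.2 = 186.8 → 187
  B: 249 + 0.4×(128−249) = 249 − 48.4 = 200.6 → 201
  → #C7BBC9
23% shade:
  R: 246 + 0.23×(0−246) = 246 − 56.58 = 189.42 → 189
  G: 226 + 0.23×(0−226) = 226 − 51.98 = 174.02 → 174
  B: 249 + 0.23×(0−249) = 249 − 57.27 = 191.73 → 192
  → #BDAEC0

#C7BBC9, #BDAEC0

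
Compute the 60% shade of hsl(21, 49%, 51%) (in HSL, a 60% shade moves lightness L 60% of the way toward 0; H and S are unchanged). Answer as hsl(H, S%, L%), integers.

hsl(21, 49%, 20%)

L moves 60% from 51 toward 0: 51 − 30.6 = 20.4 → 20.
H and S are unchanged.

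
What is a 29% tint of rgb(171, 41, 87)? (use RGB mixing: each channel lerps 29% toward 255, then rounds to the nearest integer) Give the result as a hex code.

Lerp each channel 29% toward 255:
  R: 171 + 24.36 = 195.36 → 195
  G: 41 + 62.06 = 103.06 → 103
  B: 87 + 0.29×(255−87) = 87 + 48.72 = 135.72 → 136
rgb(195, 103, 136) = #C36788.

#C36788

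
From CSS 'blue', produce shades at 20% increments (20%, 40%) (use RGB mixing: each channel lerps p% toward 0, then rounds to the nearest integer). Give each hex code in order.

#0000cc, #000099

CSS blue is rgb(0, 0, 255).
20%: (0→0, 0→0, 255 − 51 = 204→204) → #0000cc
40%: (0→0, 0→0, 255 − 102 = 153→153) → #000099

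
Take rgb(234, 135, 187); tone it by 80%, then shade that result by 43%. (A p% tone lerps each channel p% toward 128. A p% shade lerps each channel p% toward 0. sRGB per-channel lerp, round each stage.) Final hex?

#554a50

Per channel, c → c + 0.8(128 − c):
  R: 234 + 0.8×(128−234) = 234 − 84.8 = 149.2 → 149
  G: 135 − 5.6 = 129.4 → 129
  B: 187 − 47.2 = 139.8 → 140
After the tone: rgb(149, 129, 140) = #95818c.
A 43% shade moves each channel 43% toward 0:
  R: 149 + 0.43×(0−149) = 149 − 64.07 = 84.93 → 85
  G: 129 + 0.43×(0−129) = 129 − 55.47 = 73.53 → 74
  B: 140 − 60.2 = 79.8 → 80
rgb(85, 74, 80) = #554a50.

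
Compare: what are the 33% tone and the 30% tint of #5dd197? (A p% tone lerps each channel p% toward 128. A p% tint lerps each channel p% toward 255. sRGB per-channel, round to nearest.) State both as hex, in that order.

#69b68f, #8edfb6

#5dd197 is rgb(93, 209, 151).
33% tone:
  R: 93 + 0.33×(128−93) = 93 + 11.55 = 104.55 → 105
  G: 209 − 26.73 = 182.27 → 182
  B: 151 + 0.33×(128−151) = 151 − 7.59 = 143.41 → 143
  → #69b68f
30% tint:
  R: 93 + 0.3×(255−93) = 93 + 48.6 = 141.6 → 142
  G: 209 + 13.8 = 222.8 → 223
  B: 151 + 31.2 = 182.2 → 182
  → #8edfb6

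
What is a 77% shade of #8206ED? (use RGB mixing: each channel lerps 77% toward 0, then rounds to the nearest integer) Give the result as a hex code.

#1E0137

#8206ED is rgb(130, 6, 237).
A 77% shade moves each channel 77% toward 0:
  R: 130 + 0.77×(0−130) = 130 − 100.1 = 29.9 → 30
  G: 6 + 0.77×(0−6) = 6 − 4.62 = 1.38 → 1
  B: 237 + 0.77×(0−237) = 237 − 182.49 = 54.51 → 55
rgb(30, 1, 55) = #1E0137.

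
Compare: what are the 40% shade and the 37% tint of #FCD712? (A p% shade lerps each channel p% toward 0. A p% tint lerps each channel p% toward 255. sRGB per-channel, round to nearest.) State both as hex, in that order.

#97810B, #FDE66A

#FCD712 is rgb(252, 215, 18).
40% shade:
  R: 252 + 0.4×(0−252) = 252 − 100.8 = 151.2 → 151
  G: 215 − 86 = 129 → 129
  B: 18 − 7.2 = 10.8 → 11
  → #97810B
37% tint:
  R: 252 + 0.37×(255−252) = 252 + 1.11 = 253.11 → 253
  G: 215 + 0.37×(255−215) = 215 + 14.8 = 229.8 → 230
  B: 18 + 87.69 = 105.69 → 106
  → #FDE66A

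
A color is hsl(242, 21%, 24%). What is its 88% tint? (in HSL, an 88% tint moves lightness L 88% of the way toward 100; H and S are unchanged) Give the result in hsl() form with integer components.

L moves 88% from 24 toward 100: 24 + 66.88 = 90.88 → 91.
H and S are unchanged.

hsl(242, 21%, 91%)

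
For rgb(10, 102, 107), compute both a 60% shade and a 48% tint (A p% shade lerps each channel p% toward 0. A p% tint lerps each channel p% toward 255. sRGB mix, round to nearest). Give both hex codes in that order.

#04292b, #80afb2

60% shade:
  R: 10 − 6 = 4 → 4
  G: 102 + 0.6×(0−102) = 102 − 61.2 = 40.8 → 41
  B: 107 + 0.6×(0−107) = 107 − 64.2 = 42.8 → 43
  → #04292b
48% tint:
  R: 10 + 0.48×(255−10) = 10 + 117.6 = 127.6 → 128
  G: 102 + 0.48×(255−102) = 102 + 73.44 = 175.44 → 175
  B: 107 + 71.04 = 178.04 → 178
  → #80afb2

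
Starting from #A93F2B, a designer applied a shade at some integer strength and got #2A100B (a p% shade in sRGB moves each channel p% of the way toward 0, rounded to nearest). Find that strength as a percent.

75%

#A93F2B is rgb(169, 63, 43); #2A100B is rgb(42, 16, 11).
On the R channel (widest range): 42 ≈ 169 + (p/100)(0 − 169), so p ≈ 100×(42 − 169)/(0 − 169) = -12700/-169 = 75.15.
p = 75 reproduces all three channels after rounding.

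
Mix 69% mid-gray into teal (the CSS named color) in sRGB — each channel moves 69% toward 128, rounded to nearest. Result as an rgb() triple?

CSS teal is rgb(0, 128, 128).
A 69% tone moves each channel 69% toward 128:
  R: 0 + 88.32 = 88.32 → 88
  G: 128 + 0.69×(128−128) = 128 + 0 = 128 → 128
  B: 128 + 0 = 128 → 128

rgb(88, 128, 128)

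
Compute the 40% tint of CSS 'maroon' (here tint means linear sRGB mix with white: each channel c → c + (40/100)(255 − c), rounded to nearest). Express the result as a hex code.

#B36666

CSS maroon is rgb(128, 0, 0).
A 40% tint moves each channel 40% toward 255:
  R: 128 + 0.4×(255−128) = 128 + 50.8 = 178.8 → 179
  G: 0 + 0.4×(255−0) = 0 + 102 = 102 → 102
  B: 0 + 102 = 102 → 102
rgb(179, 102, 102) = #B36666.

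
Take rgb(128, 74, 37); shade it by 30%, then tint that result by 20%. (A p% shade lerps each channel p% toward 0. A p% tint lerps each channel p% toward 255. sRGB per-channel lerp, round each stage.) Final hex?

A 30% shade moves each channel 30% toward 0:
  R: 128 + 0.3×(0−128) = 128 − 38.4 = 89.6 → 90
  G: 74 − 22.2 = 51.8 → 52
  B: 37 + 0.3×(0−37) = 37 − 11.1 = 25.9 → 26
After the shade: rgb(90, 52, 26) = #5a341a.
Lerp each channel 20% toward 255:
  R: 90 + 0.2×(255−90) = 90 + 33 = 123 → 123
  G: 52 + 0.2×(255−52) = 52 + 40.6 = 92.6 → 93
  B: 26 + 0.2×(255−26) = 26 + 45.8 = 71.8 → 72
rgb(123, 93, 72) = #7b5d48.

#7b5d48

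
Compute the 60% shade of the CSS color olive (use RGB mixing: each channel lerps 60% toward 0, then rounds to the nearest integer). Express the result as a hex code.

#333300

CSS olive is rgb(128, 128, 0).
Lerp each channel 60% toward 0:
  R: 128 − 76.8 = 51.2 → 51
  G: 128 + 0.6×(0−128) = 128 − 76.8 = 51.2 → 51
  B: 0 + 0.6×(0−0) = 0 + 0 = 0 → 0
rgb(51, 51, 0) = #333300.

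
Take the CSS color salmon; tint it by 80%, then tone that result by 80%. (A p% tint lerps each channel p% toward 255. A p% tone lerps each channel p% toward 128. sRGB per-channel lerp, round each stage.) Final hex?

CSS salmon is rgb(250, 128, 114).
An 80% tint moves each channel 80% toward 255:
  R: 250 + 4 = 254 → 254
  G: 128 + 0.8×(255−128) = 128 + 101.6 = 229.6 → 230
  B: 114 + 0.8×(255−114) = 114 + 112.8 = 226.8 → 227
After the tint: rgb(254, 230, 227) = #fee6e3.
Per channel, c → c + 0.8(128 − c):
  R: 254 + 0.8×(128−254) = 254 − 100.8 = 153.2 → 153
  G: 230 − 81.6 = 148.4 → 148
  B: 227 − 79.2 = 147.8 → 148
rgb(153, 148, 148) = #999494.

#999494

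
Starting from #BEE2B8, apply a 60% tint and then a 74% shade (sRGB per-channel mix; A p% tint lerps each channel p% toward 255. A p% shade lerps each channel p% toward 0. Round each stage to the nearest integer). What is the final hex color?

#3C3F3B

#BEE2B8 is rgb(190, 226, 184).
A 60% tint moves each channel 60% toward 255:
  R: 190 + 0.6×(255−190) = 190 + 39 = 229 → 229
  G: 226 + 0.6×(255−226) = 226 + 17.4 = 243.4 → 243
  B: 184 + 0.6×(255−184) = 184 + 42.6 = 226.6 → 227
After the tint: rgb(229, 243, 227) = #E5F3E3.
Per channel, c → c + 0.74(0 − c):
  R: 229 − 169.46 = 59.54 → 60
  G: 243 + 0.74×(0−243) = 243 − 179.82 = 63.18 → 63
  B: 227 − 167.98 = 59.02 → 59
rgb(60, 63, 59) = #3C3F3B.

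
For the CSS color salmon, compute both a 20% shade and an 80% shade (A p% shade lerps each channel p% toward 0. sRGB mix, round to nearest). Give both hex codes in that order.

#C8665B, #321A17

CSS salmon is rgb(250, 128, 114).
20% shade:
  R: 250 + 0.2×(0−250) = 250 − 50 = 200 → 200
  G: 128 − 25.6 = 102.4 → 102
  B: 114 − 22.8 = 91.2 → 91
  → #C8665B
80% shade:
  R: 250 − 200 = 50 → 50
  G: 128 + 0.8×(0−128) = 128 − 102.4 = 25.6 → 26
  B: 114 − 91.2 = 22.8 → 23
  → #321A17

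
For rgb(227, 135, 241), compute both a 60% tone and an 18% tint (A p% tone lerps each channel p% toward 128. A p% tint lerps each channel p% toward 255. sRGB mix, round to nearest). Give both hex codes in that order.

#A883AD, #E89DF4

60% tone:
  R: 227 + 0.6×(128−227) = 227 − 59.4 = 167.6 → 168
  G: 135 − 4.2 = 130.8 → 131
  B: 241 − 67.8 = 173.2 → 173
  → #A883AD
18% tint:
  R: 227 + 0.18×(255−227) = 227 + 5.04 = 232.04 → 232
  G: 135 + 0.18×(255−135) = 135 + 21.6 = 156.6 → 157
  B: 241 + 0.18×(255−241) = 241 + 2.52 = 243.52 → 244
  → #E89DF4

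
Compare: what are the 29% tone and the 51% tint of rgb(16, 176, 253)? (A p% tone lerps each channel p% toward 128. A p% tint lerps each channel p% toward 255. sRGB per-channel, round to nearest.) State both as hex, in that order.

#30a2d9, #8ad8fe

29% tone:
  R: 16 + 0.29×(128−16) = 16 + 32.48 = 48.48 → 48
  G: 176 + 0.29×(128−176) = 176 − 13.92 = 162.08 → 162
  B: 253 − 36.25 = 216.75 → 217
  → #30a2d9
51% tint:
  R: 16 + 0.51×(255−16) = 16 + 121.89 = 137.89 → 138
  G: 176 + 0.51×(255−176) = 176 + 40.29 = 216.29 → 216
  B: 253 + 0.51×(255−253) = 253 + 1.02 = 254.02 → 254
  → #8ad8fe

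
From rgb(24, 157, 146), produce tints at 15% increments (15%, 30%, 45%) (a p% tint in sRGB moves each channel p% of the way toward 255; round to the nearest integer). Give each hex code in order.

15%: (24 + 34.65 = 58.65→59, 157 + 14.7 = 171.7→172, 146 + 16.35 = 162.35→162) → #3BACA2
30%: (24 + 69.3 = 93.3→93, 157 + 29.4 = 186.4→186, 146 + 32.7 = 178.7→179) → #5DBAB3
45%: (24 + 103.95 = 127.95→128, 157 + 44.1 = 201.1→201, 146 + 49.05 = 195.05→195) → #80C9C3

#3BACA2, #5DBAB3, #80C9C3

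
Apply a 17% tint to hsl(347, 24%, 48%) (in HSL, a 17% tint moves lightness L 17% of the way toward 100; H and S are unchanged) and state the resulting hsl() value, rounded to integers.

hsl(347, 24%, 57%)

L moves 17% from 48 toward 100: 48 + 8.84 = 56.84 → 57.
H and S are unchanged.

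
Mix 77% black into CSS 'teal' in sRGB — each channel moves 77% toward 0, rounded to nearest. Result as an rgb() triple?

CSS teal is rgb(0, 128, 128).
Per channel, c → c + 0.77(0 − c):
  R: 0 + 0.77×(0−0) = 0 + 0 = 0 → 0
  G: 128 − 98.56 = 29.44 → 29
  B: 128 − 98.56 = 29.44 → 29

rgb(0, 29, 29)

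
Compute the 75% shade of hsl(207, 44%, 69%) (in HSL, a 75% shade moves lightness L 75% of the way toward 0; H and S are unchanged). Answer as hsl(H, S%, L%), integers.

hsl(207, 44%, 17%)

L moves 75% from 69 toward 0: 69 − 51.75 = 17.25 → 17.
H and S are unchanged.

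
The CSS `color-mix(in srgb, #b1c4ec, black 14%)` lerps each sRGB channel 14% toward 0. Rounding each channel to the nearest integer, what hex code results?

#b1c4ec is rgb(177, 196, 236).
A 14% shade moves each channel 14% toward 0:
  R: 177 + 0.14×(0−177) = 177 − 24.78 = 152.22 → 152
  G: 196 − 27.44 = 168.56 → 169
  B: 236 + 0.14×(0−236) = 236 − 33.04 = 202.96 → 203
rgb(152, 169, 203) = #98a9cb.

#98a9cb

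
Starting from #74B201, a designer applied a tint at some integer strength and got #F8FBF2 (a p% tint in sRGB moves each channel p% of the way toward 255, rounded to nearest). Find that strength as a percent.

95%

#74B201 is rgb(116, 178, 1); #F8FBF2 is rgb(248, 251, 242).
On the B channel (widest range): 242 ≈ 1 + (p/100)(255 − 1), so p ≈ 100×(242 − 1)/(255 − 1) = 24100/254 = 94.88.
p = 95 reproduces all three channels after rounding.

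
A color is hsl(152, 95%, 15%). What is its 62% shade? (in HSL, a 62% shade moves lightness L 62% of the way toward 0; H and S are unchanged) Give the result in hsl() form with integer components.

L moves 62% from 15 toward 0: 15 − 9.3 = 5.7 → 6.
H and S are unchanged.

hsl(152, 95%, 6%)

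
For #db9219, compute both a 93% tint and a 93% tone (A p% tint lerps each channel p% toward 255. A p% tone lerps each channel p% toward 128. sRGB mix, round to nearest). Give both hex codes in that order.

#fcf7ef, #868179

#db9219 is rgb(219, 146, 25).
93% tint:
  R: 219 + 0.93×(255−219) = 219 + 33.48 = 252.48 → 252
  G: 146 + 101.37 = 247.37 → 247
  B: 25 + 0.93×(255−25) = 25 + 213.9 = 238.9 → 239
  → #fcf7ef
93% tone:
  R: 219 − 84.63 = 134.37 → 134
  G: 146 − 16.74 = 129.26 → 129
  B: 25 + 0.93×(128−25) = 25 + 95.79 = 120.79 → 121
  → #868179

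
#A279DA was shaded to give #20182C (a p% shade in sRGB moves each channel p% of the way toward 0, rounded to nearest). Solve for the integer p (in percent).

#A279DA is rgb(162, 121, 218); #20182C is rgb(32, 24, 44).
On the B channel (widest range): 44 ≈ 218 + (p/100)(0 − 218), so p ≈ 100×(44 − 218)/(0 − 218) = -17400/-218 = 79.82.
p = 80 reproduces all three channels after rounding.

80%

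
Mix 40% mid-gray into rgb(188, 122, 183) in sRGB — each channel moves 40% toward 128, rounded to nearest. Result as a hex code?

#A47CA1

Per channel, c → c + 0.4(128 − c):
  R: 188 + 0.4×(128−188) = 188 − 24 = 164 → 164
  G: 122 + 2.4 = 124.4 → 124
  B: 183 − 22 = 161 → 161
rgb(164, 124, 161) = #A47CA1.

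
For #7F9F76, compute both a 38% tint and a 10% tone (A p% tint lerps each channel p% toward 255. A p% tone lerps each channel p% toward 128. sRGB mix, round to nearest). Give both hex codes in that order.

#7F9F76 is rgb(127, 159, 118).
38% tint:
  R: 127 + 0.38×(255−127) = 127 + 48.64 = 175.64 → 176
  G: 159 + 36.48 = 195.48 → 195
  B: 118 + 0.38×(255−118) = 118 + 52.06 = 170.06 → 170
  → #B0C3AA
10% tone:
  R: 127 + 0.1×(128−127) = 127 + 0.1 = 127.1 → 127
  G: 159 − 3.1 = 155.9 → 156
  B: 118 + 1 = 119 → 119
  → #7F9C77

#B0C3AA, #7F9C77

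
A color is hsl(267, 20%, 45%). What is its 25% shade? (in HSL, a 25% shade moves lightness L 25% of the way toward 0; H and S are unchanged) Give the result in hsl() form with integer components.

hsl(267, 20%, 34%)

L moves 25% from 45 toward 0: 45 − 11.25 = 33.75 → 34.
H and S are unchanged.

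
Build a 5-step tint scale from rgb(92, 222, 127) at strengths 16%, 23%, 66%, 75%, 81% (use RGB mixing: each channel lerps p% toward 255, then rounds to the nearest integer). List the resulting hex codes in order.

#76e393, #81e69c, #c8f4d3, #d6f7df, #e0f9e7

16%: (92 + 26.08 = 118.08→118, 222 + 5.28 = 227.28→227, 127 + 20.48 = 147.48→147) → #76e393
23%: (92 + 37.49 = 129.49→129, 222 + 7.59 = 229.59→230, 127 + 29.44 = 156.44→156) → #81e69c
66%: (92 + 107.58 = 199.58→200, 222 + 21.78 = 243.78→244, 127 + 84.48 = 211.48→211) → #c8f4d3
75%: (92 + 122.25 = 214.25→214, 222 + 24.75 = 246.75→247, 127 + 96 = 223→223) → #d6f7df
81%: (92 + 132.03 = 224.03→224, 222 + 26.73 = 248.73→249, 127 + 103.68 = 230.68→231) → #e0f9e7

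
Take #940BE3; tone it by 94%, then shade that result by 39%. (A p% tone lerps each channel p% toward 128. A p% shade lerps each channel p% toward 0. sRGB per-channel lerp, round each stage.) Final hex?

#940BE3 is rgb(148, 11, 227).
Per channel, c → c + 0.94(128 − c):
  R: 148 − 18.8 = 129.2 → 129
  G: 11 + 0.94×(128−11) = 11 + 109.98 = 120.98 → 121
  B: 227 + 0.94×(128−227) = 227 − 93.06 = 133.94 → 134
After the tone: rgb(129, 121, 134) = #817986.
Per channel, c → c + 0.39(0 − c):
  R: 129 + 0.39×(0−129) = 129 − 50.31 = 78.69 → 79
  G: 121 − 47.19 = 73.81 → 74
  B: 134 + 0.39×(0−134) = 134 − 52.26 = 81.74 → 82
rgb(79, 74, 82) = #4F4A52.

#4F4A52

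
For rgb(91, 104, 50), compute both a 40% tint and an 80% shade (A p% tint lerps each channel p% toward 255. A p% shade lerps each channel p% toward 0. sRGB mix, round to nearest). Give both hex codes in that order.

40% tint:
  R: 91 + 0.4×(255−91) = 91 + 65.6 = 156.6 → 157
  G: 104 + 60.4 = 164.4 → 164
  B: 50 + 0.4×(255−50) = 50 + 82 = 132 → 132
  → #9da484
80% shade:
  R: 91 + 0.8×(0−91) = 91 − 72.8 = 18.2 → 18
  G: 104 + 0.8×(0−104) = 104 − 83.2 = 20.8 → 21
  B: 50 + 0.8×(0−50) = 50 − 40 = 10 → 10
  → #12150a

#9da484, #12150a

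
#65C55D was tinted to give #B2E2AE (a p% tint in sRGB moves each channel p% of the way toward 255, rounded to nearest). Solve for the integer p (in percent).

#65C55D is rgb(101, 197, 93); #B2E2AE is rgb(178, 226, 174).
On the B channel (widest range): 174 ≈ 93 + (p/100)(255 − 93), so p ≈ 100×(174 − 93)/(255 − 93) = 8100/162 = 50.00.
p = 50 reproduces all three channels after rounding.

50%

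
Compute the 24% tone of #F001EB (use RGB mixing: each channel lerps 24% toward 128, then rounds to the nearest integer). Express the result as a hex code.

#D51FD1

#F001EB is rgb(240, 1, 235).
A 24% tone moves each channel 24% toward 128:
  R: 240 + 0.24×(128−240) = 240 − 26.88 = 213.12 → 213
  G: 1 + 0.24×(128−1) = 1 + 30.48 = 31.48 → 31
  B: 235 + 0.24×(128−235) = 235 − 25.68 = 209.32 → 209
rgb(213, 31, 209) = #D51FD1.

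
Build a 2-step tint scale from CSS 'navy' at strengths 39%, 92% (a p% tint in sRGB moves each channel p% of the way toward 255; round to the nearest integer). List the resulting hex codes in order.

CSS navy is rgb(0, 0, 128).
39%: (0 + 99.45 = 99.45→99, 0 + 99.45 = 99.45→99, 128 + 49.53 = 177.53→178) → #6363b2
92%: (0 + 234.6 = 234.6→235, 0 + 234.6 = 234.6→235, 128 + 116.84 = 244.84→245) → #ebebf5

#6363b2, #ebebf5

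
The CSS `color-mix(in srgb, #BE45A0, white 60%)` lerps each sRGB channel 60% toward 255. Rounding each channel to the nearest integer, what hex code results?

#BE45A0 is rgb(190, 69, 160).
Lerp each channel 60% toward 255:
  R: 190 + 39 = 229 → 229
  G: 69 + 111.6 = 180.6 → 181
  B: 160 + 0.6×(255−160) = 160 + 57 = 217 → 217
rgb(229, 181, 217) = #E5B5D9.

#E5B5D9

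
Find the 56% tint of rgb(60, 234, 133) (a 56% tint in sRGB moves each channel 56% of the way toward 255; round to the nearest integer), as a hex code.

#A9F6C9

A 56% tint moves each channel 56% toward 255:
  R: 60 + 0.56×(255−60) = 60 + 109.2 = 169.2 → 169
  G: 234 + 0.56×(255−234) = 234 + 11.76 = 245.76 → 246
  B: 133 + 68.32 = 201.32 → 201
rgb(169, 246, 201) = #A9F6C9.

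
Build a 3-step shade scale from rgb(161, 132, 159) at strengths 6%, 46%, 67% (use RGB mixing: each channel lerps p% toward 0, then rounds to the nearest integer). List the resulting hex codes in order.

6%: (161 − 9.66 = 151.34→151, 132 − 7.92 = 124.08→124, 159 − 9.54 = 149.46→149) → #977c95
46%: (161 − 74.06 = 86.94→87, 132 − 60.72 = 71.28→71, 159 − 73.14 = 85.86→86) → #574756
67%: (161 − 107.87 = 53.13→53, 132 − 88.44 = 43.56→44, 159 − 106.53 = 52.47→52) → #352c34

#977c95, #574756, #352c34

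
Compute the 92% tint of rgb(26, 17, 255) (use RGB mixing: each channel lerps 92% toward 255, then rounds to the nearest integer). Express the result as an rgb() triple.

Per channel, c → c + 0.92(255 − c):
  R: 26 + 210.68 = 236.68 → 237
  G: 17 + 0.92×(255−17) = 17 + 218.96 = 235.96 → 236
  B: 255 + 0.92×(255−255) = 255 + 0 = 255 → 255

rgb(237, 236, 255)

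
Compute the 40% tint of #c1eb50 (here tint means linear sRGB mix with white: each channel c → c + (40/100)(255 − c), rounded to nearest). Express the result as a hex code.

#daf396

#c1eb50 is rgb(193, 235, 80).
Per channel, c → c + 0.4(255 − c):
  R: 193 + 0.4×(255−193) = 193 + 24.8 = 217.8 → 218
  G: 235 + 8 = 243 → 243
  B: 80 + 70 = 150 → 150
rgb(218, 243, 150) = #daf396.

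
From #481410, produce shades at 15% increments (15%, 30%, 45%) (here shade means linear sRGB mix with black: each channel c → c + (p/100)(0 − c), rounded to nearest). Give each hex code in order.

#3d110e, #320e0b, #280b09

#481410 is rgb(72, 20, 16).
15%: (72 − 10.8 = 61.2→61, 20 − 3 = 17→17, 16 − 2.4 = 13.6→14) → #3d110e
30%: (72 − 21.6 = 50.4→50, 20 − 6 = 14→14, 16 − 4.8 = 11.2→11) → #320e0b
45%: (72 − 32.4 = 39.6→40, 20 − 9 = 11→11, 16 − 7.2 = 8.8→9) → #280b09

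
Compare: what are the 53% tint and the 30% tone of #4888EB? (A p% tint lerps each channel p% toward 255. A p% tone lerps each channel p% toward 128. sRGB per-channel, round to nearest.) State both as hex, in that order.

#4888EB is rgb(72, 136, 235).
53% tint:
  R: 72 + 0.53×(255−72) = 72 + 96.99 = 168.99 → 169
  G: 136 + 0.53×(255−136) = 136 + 63.07 = 199.07 → 199
  B: 235 + 10.6 = 245.6 → 246
  → #A9C7F6
30% tone:
  R: 72 + 0.3×(128−72) = 72 + 16.8 = 88.8 → 89
  G: 136 + 0.3×(128−136) = 136 − 2.4 = 133.6 → 134
  B: 235 + 0.3×(128−235) = 235 − 32.1 = 202.9 → 203
  → #5986CB

#A9C7F6, #5986CB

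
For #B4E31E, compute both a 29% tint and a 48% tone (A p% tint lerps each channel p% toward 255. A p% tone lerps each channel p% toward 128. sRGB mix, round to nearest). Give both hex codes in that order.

#CAEB5F, #9BB34D

#B4E31E is rgb(180, 227, 30).
29% tint:
  R: 180 + 0.29×(255−180) = 180 + 21.75 = 201.75 → 202
  G: 227 + 0.29×(255−227) = 227 + 8.12 = 235.12 → 235
  B: 30 + 65.25 = 95.25 → 95
  → #CAEB5F
48% tone:
  R: 180 + 0.48×(128−180) = 180 − 24.96 = 155.04 → 155
  G: 227 − 47.52 = 179.48 → 179
  B: 30 + 47.04 = 77.04 → 77
  → #9BB34D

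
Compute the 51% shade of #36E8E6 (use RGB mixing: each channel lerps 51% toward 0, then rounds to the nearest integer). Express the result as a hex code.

#1A7271

#36E8E6 is rgb(54, 232, 230).
Per channel, c → c + 0.51(0 − c):
  R: 54 + 0.51×(0−54) = 54 − 27.54 = 26.46 → 26
  G: 232 + 0.51×(0−232) = 232 − 118.32 = 113.68 → 114
  B: 230 − 117.3 = 112.7 → 113
rgb(26, 114, 113) = #1A7271.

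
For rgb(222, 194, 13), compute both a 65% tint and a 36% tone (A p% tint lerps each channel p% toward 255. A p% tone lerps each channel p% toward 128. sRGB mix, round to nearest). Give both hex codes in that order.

65% tint:
  R: 222 + 0.65×(255−222) = 222 + 21.45 = 243.45 → 243
  G: 194 + 39.65 = 233.65 → 234
  B: 13 + 0.65×(255−13) = 13 + 157.3 = 170.3 → 170
  → #F3EAAA
36% tone:
  R: 222 + 0.36×(128−222) = 222 − 33.84 = 188.16 → 188
  G: 194 + 0.36×(128−194) = 194 − 23.76 = 170.24 → 170
  B: 13 + 41.4 = 54.4 → 54
  → #BCAA36

#F3EAAA, #BCAA36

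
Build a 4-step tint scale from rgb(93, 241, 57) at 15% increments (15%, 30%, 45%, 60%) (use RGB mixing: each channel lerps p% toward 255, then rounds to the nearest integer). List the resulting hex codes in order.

15%: (93 + 24.3 = 117.3→117, 241 + 2.1 = 243.1→243, 57 + 29.7 = 86.7→87) → #75F357
30%: (93 + 48.6 = 141.6→142, 241 + 4.2 = 245.2→245, 57 + 59.4 = 116.4→116) → #8EF574
45%: (93 + 72.9 = 165.9→166, 241 + 6.3 = 247.3→247, 57 + 89.1 = 146.1→146) → #A6F792
60%: (93 + 97.2 = 190.2→190, 241 + 8.4 = 249.4→249, 57 + 118.8 = 175.8→176) → #BEF9B0

#75F357, #8EF574, #A6F792, #BEF9B0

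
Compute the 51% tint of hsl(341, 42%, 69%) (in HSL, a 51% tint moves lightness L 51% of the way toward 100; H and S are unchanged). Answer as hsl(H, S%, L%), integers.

hsl(341, 42%, 85%)

L moves 51% from 69 toward 100: 69 + 15.81 = 84.81 → 85.
H and S are unchanged.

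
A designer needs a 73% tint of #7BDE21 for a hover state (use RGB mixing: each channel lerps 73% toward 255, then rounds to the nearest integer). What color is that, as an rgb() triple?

rgb(219, 246, 195)

#7BDE21 is rgb(123, 222, 33).
Lerp each channel 73% toward 255:
  R: 123 + 0.73×(255−123) = 123 + 96.36 = 219.36 → 219
  G: 222 + 24.09 = 246.09 → 246
  B: 33 + 162.06 = 195.06 → 195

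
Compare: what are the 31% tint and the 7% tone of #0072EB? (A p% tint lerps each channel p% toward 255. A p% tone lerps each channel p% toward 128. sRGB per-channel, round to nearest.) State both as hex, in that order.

#0072EB is rgb(0, 114, 235).
31% tint:
  R: 0 + 0.31×(255−0) = 0 + 79.05 = 79.05 → 79
  G: 114 + 43.71 = 157.71 → 158
  B: 235 + 6.2 = 241.2 → 241
  → #4F9EF1
7% tone:
  R: 0 + 8.96 = 8.96 → 9
  G: 114 + 0.07×(128−114) = 114 + 0.98 = 114.98 → 115
  B: 235 − 7.49 = 227.51 → 228
  → #0973E4

#4F9EF1, #0973E4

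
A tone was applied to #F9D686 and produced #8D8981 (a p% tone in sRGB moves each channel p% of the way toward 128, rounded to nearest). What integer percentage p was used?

89%

#F9D686 is rgb(249, 214, 134); #8D8981 is rgb(141, 137, 129).
On the R channel (widest range): 141 ≈ 249 + (p/100)(128 − 249), so p ≈ 100×(141 − 249)/(128 − 249) = -10800/-121 = 89.26.
p = 89 reproduces all three channels after rounding.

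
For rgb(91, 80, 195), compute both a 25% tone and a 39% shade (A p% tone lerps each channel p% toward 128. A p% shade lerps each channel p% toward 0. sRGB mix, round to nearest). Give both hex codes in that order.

25% tone:
  R: 91 + 0.25×(128−91) = 91 + 9.25 = 100.25 → 100
  G: 80 + 0.25×(128−80) = 80 + 12 = 92 → 92
  B: 195 − 16.75 = 178.25 → 178
  → #645cb2
39% shade:
  R: 91 + 0.39×(0−91) = 91 − 35.49 = 55.51 → 56
  G: 80 + 0.39×(0−80) = 80 − 31.2 = 48.8 → 49
  B: 195 + 0.39×(0−195) = 195 − 76.05 = 118.95 → 119
  → #383177

#645cb2, #383177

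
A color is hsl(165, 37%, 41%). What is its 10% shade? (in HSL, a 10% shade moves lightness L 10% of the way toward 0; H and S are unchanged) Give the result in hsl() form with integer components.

L moves 10% from 41 toward 0: 41 − 4.1 = 36.9 → 37.
H and S are unchanged.

hsl(165, 37%, 37%)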